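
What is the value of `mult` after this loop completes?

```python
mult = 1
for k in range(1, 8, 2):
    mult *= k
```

Product of 1, 3, 5, ... up to 7
`mult` takes the values: 1 → 3 → 15 → 105

Answer: 105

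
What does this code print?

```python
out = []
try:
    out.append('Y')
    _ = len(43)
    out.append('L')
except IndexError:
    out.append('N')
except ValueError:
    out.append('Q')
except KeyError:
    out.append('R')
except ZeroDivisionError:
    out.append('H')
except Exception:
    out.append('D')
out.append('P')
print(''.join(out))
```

Execution trace: 'Y' (try body) → 'D' (except Exception) → 'P' (after the try/except). Output: YDP

Answer: YDP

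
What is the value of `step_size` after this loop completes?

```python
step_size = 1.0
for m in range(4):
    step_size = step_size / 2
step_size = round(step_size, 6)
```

Halving LR 4 times: 1 / 2^4
`step_size` takes the values: 1.0 → 0.5 → 0.25 → 0.125 → 0.0625

Answer: 0.0625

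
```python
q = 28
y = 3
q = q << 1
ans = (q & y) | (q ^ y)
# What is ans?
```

Trace:
`q = 28` → q = 28
`y = 3` → y = 3
`q = q << 1` → q = 56
`ans = (q & y) | (q ^ y)` → ans = 59
So ans = 59

Answer: 59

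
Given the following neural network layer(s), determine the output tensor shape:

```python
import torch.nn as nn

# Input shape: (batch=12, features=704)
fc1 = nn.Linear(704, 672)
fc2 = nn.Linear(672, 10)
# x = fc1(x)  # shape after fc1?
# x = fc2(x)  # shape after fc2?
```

Input: (12, 704) -> after fc1: (12, 672) -> Output: (12, 10)

Answer: (12, 10)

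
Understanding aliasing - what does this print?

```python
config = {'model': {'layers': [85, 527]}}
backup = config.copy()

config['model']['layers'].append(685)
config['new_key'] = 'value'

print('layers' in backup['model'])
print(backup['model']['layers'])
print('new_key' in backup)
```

Key concept: shallow copy gotcha with nested dict.
Step by step:
`config = {'model': {'layers': [85, 527]}}` → config = {'model': {'layers': [85, 527]}}
`backup = config.copy()` → backup = {'model': {'layers': [85, 527]}}
`config['model']['layers'].append(685)` → config = {'model': {'layers': [85, 527, 685]}}; backup = {'model': {'layers': [85, 527, 685]}}
`config['new_key'] = 'value'` → config = {'model': {'layers': [85, 527, 685]}, 'new_key': 'value'}
`print('layers' in backup['model'])` → prints True
`print(backup['model']['layers'])` → prints [85, 527, 685]
`print('new_key' in backup)` → prints False

Answer:
True
[85, 527, 685]
False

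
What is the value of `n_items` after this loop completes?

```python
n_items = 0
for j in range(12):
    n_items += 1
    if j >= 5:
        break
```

Loop breaks when j reaches 5, n_items is 6
`n_items` takes the values: 0 → 1 → 2 → 3 → 4 → 5 → 6

Answer: 6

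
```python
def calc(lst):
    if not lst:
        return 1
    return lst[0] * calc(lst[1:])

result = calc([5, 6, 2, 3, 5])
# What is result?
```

Product over [5, 6, 2, 3, 5] = 5 * 6 * 2 * 3 * 5 = 900

Answer: 900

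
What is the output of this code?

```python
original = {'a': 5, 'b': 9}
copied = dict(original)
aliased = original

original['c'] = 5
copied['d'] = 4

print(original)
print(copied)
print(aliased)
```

Key concept: dict() creates copy, assignment creates alias.
Step by step:
`original = {'a': 5, 'b': 9}` → original = {'a': 5, 'b': 9}
`copied = dict(original)` → copied = {'a': 5, 'b': 9}
`aliased = original` → aliased = {'a': 5, 'b': 9} (same object as original)
`original['c'] = 5` → original = {'a': 5, 'b': 9, 'c': 5} (same object as aliased); aliased = {'a': 5, 'b': 9, 'c': 5} (same object as original)
`copied['d'] = 4` → copied = {'a': 5, 'b': 9, 'd': 4}
`print(original)` → prints {'a': 5, 'b': 9, 'c': 5}
`print(copied)` → prints {'a': 5, 'b': 9, 'd': 4}
`print(aliased)` → prints {'a': 5, 'b': 9, 'c': 5}

Answer:
{'a': 5, 'b': 9, 'c': 5}
{'a': 5, 'b': 9, 'd': 4}
{'a': 5, 'b': 9, 'c': 5}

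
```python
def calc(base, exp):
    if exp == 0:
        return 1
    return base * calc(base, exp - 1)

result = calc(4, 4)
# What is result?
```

calc(4, 4) = 4 * 4 * 4 * 4 = 256

Answer: 256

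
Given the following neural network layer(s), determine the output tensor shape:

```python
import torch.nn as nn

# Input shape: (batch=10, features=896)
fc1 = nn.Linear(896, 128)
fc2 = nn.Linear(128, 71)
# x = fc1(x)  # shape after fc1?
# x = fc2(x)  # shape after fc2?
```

Input: (10, 896) -> after fc1: (10, 128) -> Output: (10, 71)

Answer: (10, 71)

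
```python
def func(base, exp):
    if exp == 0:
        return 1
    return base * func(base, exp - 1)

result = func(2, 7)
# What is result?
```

func(2, 7) = 2 * 2 * 2 * 2 * 2 * 2 * 2 = 128

Answer: 128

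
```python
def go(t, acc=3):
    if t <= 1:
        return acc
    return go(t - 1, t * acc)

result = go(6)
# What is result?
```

Accumulator trace (n, acc): (6, 3) -> (5, 18) -> (4, 90) -> (3, 360) -> (2, 1080) -> (1, 2160) -> return 2160

Answer: 2160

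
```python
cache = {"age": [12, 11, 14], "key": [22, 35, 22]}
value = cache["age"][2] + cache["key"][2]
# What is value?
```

Trace:
`cache = {"age": [12, 11, 14], "key": [22, 35, 22]}` → cache = {'age': [12, 11, 14], 'key': [22, 35, 22]}
`value = cache["age"][2] + cache["key"][2]` → value = 36
So value = 36

Answer: 36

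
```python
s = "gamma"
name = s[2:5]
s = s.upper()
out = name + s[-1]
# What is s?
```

Trace:
`s = "gamma"` → s = 'gamma'
`name = s[2:5]` → name = 'mma'
`s = s.upper()` → s = 'GAMMA'
`out = name + s[-1]` → out = 'mmaA'
So s = 'GAMMA'

Answer: 'GAMMA'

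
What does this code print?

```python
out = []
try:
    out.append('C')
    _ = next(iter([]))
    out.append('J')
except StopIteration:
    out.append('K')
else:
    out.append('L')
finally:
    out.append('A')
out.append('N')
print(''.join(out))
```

Execution trace: 'C' (try body) → 'K' (except StopIteration) → 'A' (finally) → 'N' (after the try/except). Output: CKAN

Answer: CKAN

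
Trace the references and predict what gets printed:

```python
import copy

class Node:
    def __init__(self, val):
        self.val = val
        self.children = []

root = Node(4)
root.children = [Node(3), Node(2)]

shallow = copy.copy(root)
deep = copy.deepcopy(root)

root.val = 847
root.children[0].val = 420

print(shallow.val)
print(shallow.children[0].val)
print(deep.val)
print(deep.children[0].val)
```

Key concept: deep copy with custom objects.
Step by step:
`root = Node(4)` → root = Node(val=4, children=[])
`root.children = [Node(3), Node(2)]` → root = Node(val=4, children=[Node(val=3, children=[]), Node(val=2, children=[])])
`shallow = copy.copy(root)` → shallow = Node(val=4, children=[Node(val=3, children=[]), Node(val=2, children=[])])
`deep = copy.deepcopy(root)` → deep = Node(val=4, children=[Node(val=3, children=[]), Node(val=2, children=[])])
`root.val = 847` → root = Node(val=847, children=[Node(val=3, children=[]), Node(val=2, children=[])])
`root.children[0].val = 420` → root = Node(val=847, children=[Node(val=420, children=[]), Node(val=2, children=[])]); shallow = Node(val=4, children=[Node(val=420, children=[]), Node(val=2, children=[])])
`print(shallow.val)` → prints 4
`print(shallow.children[0].val)` → prints 420
`print(deep.val)` → prints 4
`print(deep.children[0].val)` → prints 3

Answer:
4
420
4
3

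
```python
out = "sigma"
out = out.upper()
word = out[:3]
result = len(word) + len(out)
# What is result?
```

Trace:
`out = "sigma"` → out = 'sigma'
`out = out.upper()` → out = 'SIGMA'
`word = out[:3]` → word = 'SIG'
`result = len(word) + len(out)` → result = 8
So result = 8

Answer: 8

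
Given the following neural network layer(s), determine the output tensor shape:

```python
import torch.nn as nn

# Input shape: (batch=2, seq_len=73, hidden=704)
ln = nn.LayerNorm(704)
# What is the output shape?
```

Input: (2, 73, 704) -> Output: (2, 73, 704)

Answer: (2, 73, 704)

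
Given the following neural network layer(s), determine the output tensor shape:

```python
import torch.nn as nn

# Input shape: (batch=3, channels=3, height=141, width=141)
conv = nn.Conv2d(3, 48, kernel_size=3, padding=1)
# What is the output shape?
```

Input: (3, 3, 141, 141) -> Output: (3, 48, 141, 141)

Answer: (3, 48, 141, 141)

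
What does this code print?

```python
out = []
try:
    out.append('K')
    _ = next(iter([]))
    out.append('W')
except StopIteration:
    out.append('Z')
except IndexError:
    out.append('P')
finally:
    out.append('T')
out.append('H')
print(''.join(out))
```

Execution trace: 'K' (try body) → 'Z' (except StopIteration) → 'T' (finally) → 'H' (after the try/except). Output: KZTH

Answer: KZTH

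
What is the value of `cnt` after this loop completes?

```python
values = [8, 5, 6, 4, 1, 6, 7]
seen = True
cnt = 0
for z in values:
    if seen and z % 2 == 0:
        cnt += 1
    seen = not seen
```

Count even values at even positions
`cnt` takes the values: 0 → 1 → 2

Answer: 2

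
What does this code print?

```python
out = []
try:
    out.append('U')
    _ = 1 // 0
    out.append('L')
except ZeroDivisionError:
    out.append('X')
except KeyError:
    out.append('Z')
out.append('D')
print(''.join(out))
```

Execution trace: 'U' (try body) → 'X' (except ZeroDivisionError) → 'D' (after the try/except). Output: UXD

Answer: UXD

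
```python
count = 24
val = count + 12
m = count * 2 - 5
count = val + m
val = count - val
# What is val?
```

Trace:
`count = 24` → count = 24
`val = count + 12` → val = 36
`m = count * 2 - 5` → m = 43
`count = val + m` → count = 79
`val = count - val` → val = 43
So val = 43

Answer: 43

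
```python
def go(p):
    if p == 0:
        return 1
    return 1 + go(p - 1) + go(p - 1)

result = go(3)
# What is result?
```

go(p) = 1 + 2·go(p-1), go(0)=1. Closed form: (1+1)·2^3 - 1 = 15.

Answer: 15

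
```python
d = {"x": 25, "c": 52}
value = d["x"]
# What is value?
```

Trace:
`d = {"x": 25, "c": 52}` → d = {'x': 25, 'c': 52}
`value = d["x"]` → value = 25
So value = 25

Answer: 25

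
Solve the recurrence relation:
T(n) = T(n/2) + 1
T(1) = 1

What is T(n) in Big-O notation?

Each step divides n by 2 and adds 1. After log_2(n) steps we reach T(1)=1. So T(n) = 1·log_2(n) + 1 = O(log n).

Answer: O(log n)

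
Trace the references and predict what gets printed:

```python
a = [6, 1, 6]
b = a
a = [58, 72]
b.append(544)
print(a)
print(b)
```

Key concept: rebinding vs mutation: a is rebound to a new list, b still points at the original.
Step by step:
`a = [6, 1, 6]` → a = [6, 1, 6]
`b = a` → b = [6, 1, 6] (same object as a)
`a = [58, 72]` → a = [58, 72]
`b.append(544)` → b = [6, 1, 6, 544]
`print(a)` → prints [58, 72]
`print(b)` → prints [6, 1, 6, 544]

Answer:
[58, 72]
[6, 1, 6, 544]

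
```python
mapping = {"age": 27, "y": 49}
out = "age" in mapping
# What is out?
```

Trace:
`mapping = {"age": 27, "y": 49}` → mapping = {'age': 27, 'y': 49}
`out = "age" in mapping` → out = True
So out = True

Answer: True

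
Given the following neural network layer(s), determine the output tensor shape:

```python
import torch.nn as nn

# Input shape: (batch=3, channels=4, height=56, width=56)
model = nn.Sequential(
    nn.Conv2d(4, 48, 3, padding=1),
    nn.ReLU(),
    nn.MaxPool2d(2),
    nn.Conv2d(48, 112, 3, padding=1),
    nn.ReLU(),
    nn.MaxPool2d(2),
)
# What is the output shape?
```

Input: (3, 4, 56, 56) -> after first Conv2d: (3, 48, 56, 56) -> after first MaxPool2d: (3, 48, 28, 28) -> after second Conv2d: (3, 112, 28, 28) -> Output: (3, 112, 14, 14)

Answer: (3, 112, 14, 14)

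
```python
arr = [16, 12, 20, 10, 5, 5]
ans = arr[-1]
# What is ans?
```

Trace:
`arr = [16, 12, 20, 10, 5, 5]` → arr = [16, 12, 20, 10, 5, 5]
`ans = arr[-1]` → ans = 5
So ans = 5

Answer: 5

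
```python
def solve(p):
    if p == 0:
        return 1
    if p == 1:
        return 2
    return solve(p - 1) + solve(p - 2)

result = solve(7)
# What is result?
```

Build up from base cases: solve(0)=1, solve(1)=2, solve(2)=3, solve(3)=5, solve(4)=8, solve(5)=13, solve(6)=21, ..., solve(7)=34

Answer: 34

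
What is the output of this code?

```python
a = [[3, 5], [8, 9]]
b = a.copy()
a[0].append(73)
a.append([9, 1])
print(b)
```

Key concept: shallow copy with nested lists.
Step by step:
`a = [[3, 5], [8, 9]]` → a = [[3, 5], [8, 9]]
`b = a.copy()` → b = [[3, 5], [8, 9]]
`a[0].append(73)` → a = [[3, 5, 73], [8, 9]]; b = [[3, 5, 73], [8, 9]]
`a.append([9, 1])` → a = [[3, 5, 73], [8, 9], [9, 1]]
`print(b)` → prints [[3, 5, 73], [8, 9]]

Answer: [[3, 5, 73], [8, 9]]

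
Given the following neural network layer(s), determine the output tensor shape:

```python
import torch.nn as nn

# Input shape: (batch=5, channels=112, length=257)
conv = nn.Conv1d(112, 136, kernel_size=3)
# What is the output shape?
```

Input: (5, 112, 257) -> Output: (5, 136, 255)

Answer: (5, 136, 255)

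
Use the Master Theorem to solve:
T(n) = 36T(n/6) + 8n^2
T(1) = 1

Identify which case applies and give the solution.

a=36, b=6, f(n)=8n^2. log_6(36) = 2. Since c=2 = 2, Case 2 applies: T(n) = Θ(n^log_b(a) · log n) = O(n^2 log n).

Answer: O(n^2 log n) - Case 2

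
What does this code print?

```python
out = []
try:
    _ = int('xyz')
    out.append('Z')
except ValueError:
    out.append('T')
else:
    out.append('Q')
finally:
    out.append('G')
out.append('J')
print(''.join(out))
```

Execution trace: 'T' (except ValueError) → 'G' (finally) → 'J' (after the try/except). Output: TGJ

Answer: TGJ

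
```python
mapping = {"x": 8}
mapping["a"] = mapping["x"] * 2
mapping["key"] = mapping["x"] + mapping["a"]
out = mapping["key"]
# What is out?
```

Trace:
`mapping = {"x": 8}` → mapping = {'x': 8}
`mapping["a"] = mapping["x"] * 2` → mapping = {'x': 8, 'a': 16}
`mapping["key"] = mapping["x"] + mapping["a"]` → mapping = {'x': 8, 'a': 16, 'key': 24}
`out = mapping["key"]` → out = 24
So out = 24

Answer: 24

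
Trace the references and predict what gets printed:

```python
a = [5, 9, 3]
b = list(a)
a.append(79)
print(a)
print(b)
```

Key concept: list() constructor creates copy.
Step by step:
`a = [5, 9, 3]` → a = [5, 9, 3]
`b = list(a)` → b = [5, 9, 3]
`a.append(79)` → a = [5, 9, 3, 79]
`print(a)` → prints [5, 9, 3, 79]
`print(b)` → prints [5, 9, 3]

Answer:
[5, 9, 3, 79]
[5, 9, 3]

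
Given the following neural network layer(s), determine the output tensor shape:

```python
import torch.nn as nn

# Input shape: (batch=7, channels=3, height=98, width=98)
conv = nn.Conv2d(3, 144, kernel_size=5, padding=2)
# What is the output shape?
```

Input: (7, 3, 98, 98) -> Output: (7, 144, 98, 98)

Answer: (7, 144, 98, 98)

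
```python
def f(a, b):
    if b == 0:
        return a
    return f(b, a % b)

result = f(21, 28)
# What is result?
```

f(21, 28) -> f(28, 21) -> f(21, 7) -> f(7, 0) -> 7

Answer: 7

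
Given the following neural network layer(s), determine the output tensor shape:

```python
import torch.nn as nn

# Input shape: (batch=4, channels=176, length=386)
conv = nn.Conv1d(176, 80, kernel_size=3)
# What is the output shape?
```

Input: (4, 176, 386) -> Output: (4, 80, 384)

Answer: (4, 80, 384)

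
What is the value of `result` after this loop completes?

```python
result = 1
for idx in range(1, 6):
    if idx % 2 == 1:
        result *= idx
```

Product of odd numbers 1 to 5
`result` takes the values: 1 → 3 → 15

Answer: 15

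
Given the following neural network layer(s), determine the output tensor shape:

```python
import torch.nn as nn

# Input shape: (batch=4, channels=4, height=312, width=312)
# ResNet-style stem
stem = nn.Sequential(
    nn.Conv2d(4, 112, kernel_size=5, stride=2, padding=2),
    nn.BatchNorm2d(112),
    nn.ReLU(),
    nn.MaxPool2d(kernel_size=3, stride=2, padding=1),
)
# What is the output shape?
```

Input: (4, 4, 312, 312) -> after Conv2d 5x5 stride=2: (4, 112, 156, 156) -> Output: (4, 112, 78, 78)

Answer: (4, 112, 78, 78)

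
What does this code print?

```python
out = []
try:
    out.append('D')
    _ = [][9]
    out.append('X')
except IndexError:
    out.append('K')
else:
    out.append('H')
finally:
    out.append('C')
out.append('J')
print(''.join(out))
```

Execution trace: 'D' (try body) → 'K' (except IndexError) → 'C' (finally) → 'J' (after the try/except). Output: DKCJ

Answer: DKCJ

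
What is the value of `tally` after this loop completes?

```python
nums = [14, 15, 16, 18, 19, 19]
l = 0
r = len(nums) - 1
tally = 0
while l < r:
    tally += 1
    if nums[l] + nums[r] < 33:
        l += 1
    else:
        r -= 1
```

Steps to find pair summing to 33
`tally` takes the values: 0 → 1 → 2 → 3 → 4 → 5

Answer: 5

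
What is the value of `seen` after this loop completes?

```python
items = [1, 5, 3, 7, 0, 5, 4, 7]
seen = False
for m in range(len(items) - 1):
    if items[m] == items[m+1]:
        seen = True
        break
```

Check consecutive duplicates in [1, 5, 3, 7, 0, 5, 4, 7]
`seen` takes the values: False

Answer: False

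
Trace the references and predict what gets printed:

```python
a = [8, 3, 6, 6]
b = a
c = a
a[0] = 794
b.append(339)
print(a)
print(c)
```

Key concept: multiple aliases.
Step by step:
`a = [8, 3, 6, 6]` → a = [8, 3, 6, 6]
`b = a` → b = [8, 3, 6, 6] (same object as a)
`c = a` → c = [8, 3, 6, 6] (same object as a, b)
`a[0] = 794` → a = [794, 3, 6, 6] (same object as b, c); b = [794, 3, 6, 6] (same object as a, c); c = [794, 3, 6, 6] (same object as a, b)
`b.append(339)` → a = [794, 3, 6, 6, 339] (same object as b, c); b = [794, 3, 6, 6, 339] (same object as a, c); c = [794, 3, 6, 6, 339] (same object as a, b)
`print(a)` → prints [794, 3, 6, 6, 339]
`print(c)` → prints [794, 3, 6, 6, 339]

Answer:
[794, 3, 6, 6, 339]
[794, 3, 6, 6, 339]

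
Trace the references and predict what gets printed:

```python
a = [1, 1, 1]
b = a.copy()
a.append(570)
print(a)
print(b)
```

Key concept: list.copy() creates independent copy.
Step by step:
`a = [1, 1, 1]` → a = [1, 1, 1]
`b = a.copy()` → b = [1, 1, 1]
`a.append(570)` → a = [1, 1, 1, 570]
`print(a)` → prints [1, 1, 1, 570]
`print(b)` → prints [1, 1, 1]

Answer:
[1, 1, 1, 570]
[1, 1, 1]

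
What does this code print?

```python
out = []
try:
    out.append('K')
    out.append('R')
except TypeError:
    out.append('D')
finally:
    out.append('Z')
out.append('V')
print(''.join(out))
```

Execution trace: 'K' (try body) → 'R' (try body, no exception) → 'Z' (finally) → 'V' (after the try/except). Output: KRZV

Answer: KRZV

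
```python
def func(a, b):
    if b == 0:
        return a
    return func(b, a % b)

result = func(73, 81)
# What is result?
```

func(73, 81) -> func(81, 73) -> func(73, 8) -> func(8, 1) -> func(1, 0) -> 1

Answer: 1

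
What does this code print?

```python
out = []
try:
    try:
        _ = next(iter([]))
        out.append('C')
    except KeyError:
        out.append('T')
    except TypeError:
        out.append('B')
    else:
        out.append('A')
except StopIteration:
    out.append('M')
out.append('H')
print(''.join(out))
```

Execution trace: 'M' (outer except StopIteration) → 'H' (after the try/except). Output: MH

Answer: MH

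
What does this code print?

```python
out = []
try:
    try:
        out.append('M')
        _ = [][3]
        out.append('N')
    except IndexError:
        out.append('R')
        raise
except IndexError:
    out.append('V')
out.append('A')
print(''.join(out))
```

Execution trace: 'M' (try body) → 'R' (except IndexError) → 'V' (outer except IndexError) → 'A' (after the try/except). Output: MRVA

Answer: MRVA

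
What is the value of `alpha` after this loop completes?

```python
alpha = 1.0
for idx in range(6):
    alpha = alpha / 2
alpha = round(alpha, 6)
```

Halving LR 6 times: 1 / 2^6
`alpha` takes the values: 1.0 → 0.5 → 0.25 → 0.125 → 0.0625 → 0.03125 → 0.015625

Answer: 0.015625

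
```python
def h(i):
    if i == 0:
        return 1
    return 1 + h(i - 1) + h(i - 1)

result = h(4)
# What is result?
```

h(i) = 1 + 2·h(i-1), h(0)=1. Closed form: (1+1)·2^4 - 1 = 31.

Answer: 31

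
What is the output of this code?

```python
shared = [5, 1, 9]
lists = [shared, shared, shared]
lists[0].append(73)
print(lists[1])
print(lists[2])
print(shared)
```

Key concept: list of same reference.
Step by step:
`shared = [5, 1, 9]` → shared = [5, 1, 9]
`lists = [shared, shared, shared]` → lists = [[5, 1, 9], [5, 1, 9], [5, 1, 9]]
`lists[0].append(73)` → shared = [5, 1, 9, 73]; lists = [[5, 1, 9, 73], [5, 1, 9, 73], [5, 1, 9, 73]]
`print(lists[1])` → prints [5, 1, 9, 73]
`print(lists[2])` → prints [5, 1, 9, 73]
`print(shared)` → prints [5, 1, 9, 73]

Answer:
[5, 1, 9, 73]
[5, 1, 9, 73]
[5, 1, 9, 73]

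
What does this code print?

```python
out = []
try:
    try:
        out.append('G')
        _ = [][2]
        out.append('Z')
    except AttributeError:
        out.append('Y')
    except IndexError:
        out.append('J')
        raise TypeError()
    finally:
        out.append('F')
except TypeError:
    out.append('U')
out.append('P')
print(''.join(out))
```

Execution trace: 'G' (inner try body) → 'J' (inner except IndexError) → 'F' (inner finally) → 'U' (outer except TypeError) → 'P' (after the try/except). Output: GJFUP

Answer: GJFUP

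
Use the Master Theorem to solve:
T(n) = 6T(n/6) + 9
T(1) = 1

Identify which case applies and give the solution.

a=6, b=6, f(n)=9. log_6(6) = 1. Since c=0 < 1, Case 1 applies: T(n) = Θ(n^log_b(a)) = O(n).

Answer: O(n) - Case 1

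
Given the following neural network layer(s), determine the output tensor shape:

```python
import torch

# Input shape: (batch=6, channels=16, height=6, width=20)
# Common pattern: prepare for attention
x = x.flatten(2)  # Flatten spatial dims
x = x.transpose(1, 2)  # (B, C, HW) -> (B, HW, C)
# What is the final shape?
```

Input: (6, 16, 6, 20) -> after flatten(2): (6, 16, 120) -> Output: (6, 120, 16)

Answer: (6, 120, 16)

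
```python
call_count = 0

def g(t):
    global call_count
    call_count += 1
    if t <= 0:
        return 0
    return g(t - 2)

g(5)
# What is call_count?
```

Linear recursion stepping by 2: 4 calls from t=5 down to ≤0.

Answer: 4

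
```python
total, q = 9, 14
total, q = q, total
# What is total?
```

Trace:
`total, q = 9, 14` → total = 9; q = 14
`total, q = q, total` → total = 14; q = 9
So total = 14

Answer: 14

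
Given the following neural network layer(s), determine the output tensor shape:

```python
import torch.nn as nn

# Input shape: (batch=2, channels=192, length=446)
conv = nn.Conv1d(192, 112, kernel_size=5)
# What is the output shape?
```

Input: (2, 192, 446) -> Output: (2, 112, 442)

Answer: (2, 112, 442)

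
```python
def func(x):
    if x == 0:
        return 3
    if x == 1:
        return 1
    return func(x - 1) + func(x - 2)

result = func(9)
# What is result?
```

Build up from base cases: func(0)=3, func(1)=1, func(2)=4, func(3)=5, func(4)=9, func(5)=14, func(6)=23, ..., func(9)=97

Answer: 97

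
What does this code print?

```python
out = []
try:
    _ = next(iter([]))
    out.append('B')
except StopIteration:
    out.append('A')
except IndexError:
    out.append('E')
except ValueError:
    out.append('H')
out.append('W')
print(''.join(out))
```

Execution trace: 'A' (except StopIteration) → 'W' (after the try/except). Output: AW

Answer: AW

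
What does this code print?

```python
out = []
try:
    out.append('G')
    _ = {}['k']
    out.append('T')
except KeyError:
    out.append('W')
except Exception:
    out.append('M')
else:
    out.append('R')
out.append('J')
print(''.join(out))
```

Execution trace: 'G' (try body) → 'W' (except KeyError) → 'J' (after the try/except). Output: GWJ

Answer: GWJ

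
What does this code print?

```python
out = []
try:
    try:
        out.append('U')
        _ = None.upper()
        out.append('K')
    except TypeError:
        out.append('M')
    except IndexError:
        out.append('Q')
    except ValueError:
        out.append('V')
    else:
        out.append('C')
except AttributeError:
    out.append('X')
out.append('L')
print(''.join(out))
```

Execution trace: 'U' (try body) → 'X' (outer except AttributeError) → 'L' (after the try/except). Output: UXL

Answer: UXL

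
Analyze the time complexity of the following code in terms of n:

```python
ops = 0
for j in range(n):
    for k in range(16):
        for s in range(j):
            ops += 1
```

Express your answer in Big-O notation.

Each loop level contributes: n × 1 × n. Multiplying the contributions gives O(n^2).

Answer: O(n^2)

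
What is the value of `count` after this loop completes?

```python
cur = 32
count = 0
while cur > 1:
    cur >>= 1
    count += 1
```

Count right shifts until 1
`count` takes the values: 0 → 1 → 2 → 3 → 4 → 5

Answer: 5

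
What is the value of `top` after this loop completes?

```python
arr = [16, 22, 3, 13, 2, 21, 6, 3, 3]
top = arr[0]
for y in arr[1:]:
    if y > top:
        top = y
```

Maximum of [16, 22, 3, 13, 2, 21, 6, 3, 3]
`top` takes the values: 16 → 22

Answer: 22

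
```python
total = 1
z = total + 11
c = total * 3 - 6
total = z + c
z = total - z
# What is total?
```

Trace:
`total = 1` → total = 1
`z = total + 11` → z = 12
`c = total * 3 - 6` → c = -3
`total = z + c` → total = 9
`z = total - z` → z = -3
So total = 9

Answer: 9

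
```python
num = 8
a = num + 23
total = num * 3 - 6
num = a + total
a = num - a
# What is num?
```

Trace:
`num = 8` → num = 8
`a = num + 23` → a = 31
`total = num * 3 - 6` → total = 18
`num = a + total` → num = 49
`a = num - a` → a = 18
So num = 49

Answer: 49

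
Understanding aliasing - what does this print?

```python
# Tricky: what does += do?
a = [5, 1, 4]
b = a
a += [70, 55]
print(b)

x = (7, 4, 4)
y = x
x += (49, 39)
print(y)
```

Key concept: += behavior differs for mutable vs immutable.
Step by step:
`a = [5, 1, 4]` → a = [5, 1, 4]
`b = a` → b = [5, 1, 4] (same object as a)
`a += [70, 55]` → a = [5, 1, 4, 70, 55] (same object as b); b = [5, 1, 4, 70, 55] (same object as a)
`print(b)` → prints [5, 1, 4, 70, 55]
`x = (7, 4, 4)` → x = (7, 4, 4)
`y = x` → y = (7, 4, 4)
`x += (49, 39)` → x = (7, 4, 4, 49, 39)
`print(y)` → prints (7, 4, 4)

Answer:
[5, 1, 4, 70, 55]
(7, 4, 4)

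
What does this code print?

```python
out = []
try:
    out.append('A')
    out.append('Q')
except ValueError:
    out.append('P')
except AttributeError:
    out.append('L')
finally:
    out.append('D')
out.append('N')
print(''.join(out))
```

Execution trace: 'A' (try body) → 'Q' (try body, no exception) → 'D' (finally) → 'N' (after the try/except). Output: AQDN

Answer: AQDN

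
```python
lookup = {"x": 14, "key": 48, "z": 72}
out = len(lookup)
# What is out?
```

Trace:
`lookup = {"x": 14, "key": 48, "z": 72}` → lookup = {'x': 14, 'key': 48, 'z': 72}
`out = len(lookup)` → out = 3
So out = 3

Answer: 3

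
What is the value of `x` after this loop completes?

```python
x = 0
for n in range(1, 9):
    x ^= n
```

XOR of 1 to 8
`x` takes the values: 0 → 1 → 3 → 0 → 4 → 1 → 7 → 0 → 8

Answer: 8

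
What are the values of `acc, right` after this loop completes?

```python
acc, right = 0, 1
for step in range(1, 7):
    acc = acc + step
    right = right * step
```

Sum and factorial of 1 to 6
`acc, right` takes the values: (0, 1) → (1, 1) → (3, 1) → (3, 2) → (6, 2) → (6, 6) → (10, 6) → (10, 24) → (15, 24) → (15, 120) → (21, 120) → (21, 720)

Answer: 21, 720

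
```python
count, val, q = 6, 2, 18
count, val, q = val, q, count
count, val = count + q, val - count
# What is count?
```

Trace:
`count, val, q = 6, 2, 18` → count = 6; val = 2; q = 18
`count, val, q = val, q, count` → count = 2; val = 18; q = 6
`count, val = count + q, val - count` → count = 8; val = 16
So count = 8

Answer: 8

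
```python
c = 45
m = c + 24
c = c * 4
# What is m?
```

Trace:
`c = 45` → c = 45
`m = c + 24` → m = 69
`c = c * 4` → c = 180
So m = 69

Answer: 69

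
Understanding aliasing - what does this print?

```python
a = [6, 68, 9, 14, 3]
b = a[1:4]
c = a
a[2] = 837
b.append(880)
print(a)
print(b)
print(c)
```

Key concept: slice vs alias.
Step by step:
`a = [6, 68, 9, 14, 3]` → a = [6, 68, 9, 14, 3]
`b = a[1:4]` → b = [68, 9, 14]
`c = a` → c = [6, 68, 9, 14, 3] (same object as a)
`a[2] = 837` → a = [6, 68, 837, 14, 3] (same object as c); c = [6, 68, 837, 14, 3] (same object as a)
`b.append(880)` → b = [68, 9, 14, 880]
`print(a)` → prints [6, 68, 837, 14, 3]
`print(b)` → prints [68, 9, 14, 880]
`print(c)` → prints [6, 68, 837, 14, 3]

Answer:
[6, 68, 837, 14, 3]
[68, 9, 14, 880]
[6, 68, 837, 14, 3]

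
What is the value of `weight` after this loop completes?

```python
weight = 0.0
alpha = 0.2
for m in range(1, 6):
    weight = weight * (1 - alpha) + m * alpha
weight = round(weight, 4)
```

Moving average with lr=0.2
`weight` takes the values: 0.0 → 0.2 → 0.56 → 1.048 → 1.6384 → 2.31072 → 2.3107

Answer: 2.3107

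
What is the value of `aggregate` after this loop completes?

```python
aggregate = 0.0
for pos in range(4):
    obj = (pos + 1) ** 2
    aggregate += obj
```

Sum of squared losses 1² + 2² + ... + 4²
`aggregate` takes the values: 0.0 → 1.0 → 5.0 → 14.0 → 30.0

Answer: 30.0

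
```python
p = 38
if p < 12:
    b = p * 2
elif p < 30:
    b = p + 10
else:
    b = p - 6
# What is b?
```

Trace:
`p = 38` → p = 38
`if p < 12: ...` → p < 12 is False, p < 30 is False, take else branch → b = 32
So b = 32

Answer: 32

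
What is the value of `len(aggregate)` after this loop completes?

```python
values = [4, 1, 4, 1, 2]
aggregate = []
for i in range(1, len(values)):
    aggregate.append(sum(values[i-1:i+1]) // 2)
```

Number of 2-element averages
`aggregate` takes the values: [] → [2] → [2, 2] → [2, 2, 2] → [2, 2, 2, 1]
So `len(aggregate)` = 4

Answer: 4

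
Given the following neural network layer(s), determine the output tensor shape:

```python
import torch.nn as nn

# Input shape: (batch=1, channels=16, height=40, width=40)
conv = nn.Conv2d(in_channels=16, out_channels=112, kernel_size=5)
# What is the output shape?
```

Input: (1, 16, 40, 40) -> Output: (1, 112, 36, 36)

Answer: (1, 112, 36, 36)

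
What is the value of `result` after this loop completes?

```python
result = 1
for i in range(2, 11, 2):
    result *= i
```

Product of even numbers 2 to 10
`result` takes the values: 1 → 2 → 8 → 48 → 384 → 3840

Answer: 3840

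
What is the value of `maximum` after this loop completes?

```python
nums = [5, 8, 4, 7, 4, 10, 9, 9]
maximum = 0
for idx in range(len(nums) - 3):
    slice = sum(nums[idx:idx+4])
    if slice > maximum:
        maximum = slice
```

Max sum of 4-element window in [5, 8, 4, 7, 4, 10, 9, 9]
`maximum` takes the values: 0 → 24 → 25 → 30 → 32

Answer: 32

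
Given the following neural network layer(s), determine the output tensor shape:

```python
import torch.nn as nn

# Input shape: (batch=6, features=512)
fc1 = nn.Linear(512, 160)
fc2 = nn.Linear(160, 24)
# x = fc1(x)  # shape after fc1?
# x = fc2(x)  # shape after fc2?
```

Input: (6, 512) -> after fc1: (6, 160) -> Output: (6, 24)

Answer: (6, 24)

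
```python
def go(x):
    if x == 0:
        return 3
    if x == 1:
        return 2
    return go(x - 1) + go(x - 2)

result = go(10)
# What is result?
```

Build up from base cases: go(0)=3, go(1)=2, go(2)=5, go(3)=7, go(4)=12, go(5)=19, go(6)=31, ..., go(10)=212

Answer: 212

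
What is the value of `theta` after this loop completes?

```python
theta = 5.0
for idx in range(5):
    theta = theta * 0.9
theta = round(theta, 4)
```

Exponential decay: 5.0 * 0.9^5
`theta` takes the values: 5.0 → 4.5 → 4.05 → 3.645 → 3.2805 → 2.95245 → 2.9525

Answer: 2.9525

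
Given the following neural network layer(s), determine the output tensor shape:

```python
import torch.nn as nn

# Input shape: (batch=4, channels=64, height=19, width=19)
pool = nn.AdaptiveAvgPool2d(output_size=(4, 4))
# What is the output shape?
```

Input: (4, 64, 19, 19) -> Output: (4, 64, 4, 4)

Answer: (4, 64, 4, 4)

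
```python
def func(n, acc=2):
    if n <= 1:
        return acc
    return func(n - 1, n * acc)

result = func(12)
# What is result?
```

Accumulator trace (n, acc): (12, 2) -> (11, 24) -> (10, 264) -> (9, 2640) -> (8, 23760) -> (7, 190080) -> (6, 1330560) -> (5, 7983360) -> (4, 39916800) -> (3, 159667200) -> (2, 479001600) -> (1, 958003200) -> return 958003200

Answer: 958003200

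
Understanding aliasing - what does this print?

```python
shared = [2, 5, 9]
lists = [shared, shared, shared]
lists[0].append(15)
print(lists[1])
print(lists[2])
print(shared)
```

Key concept: list of same reference.
Step by step:
`shared = [2, 5, 9]` → shared = [2, 5, 9]
`lists = [shared, shared, shared]` → lists = [[2, 5, 9], [2, 5, 9], [2, 5, 9]]
`lists[0].append(15)` → shared = [2, 5, 9, 15]; lists = [[2, 5, 9, 15], [2, 5, 9, 15], [2, 5, 9, 15]]
`print(lists[1])` → prints [2, 5, 9, 15]
`print(lists[2])` → prints [2, 5, 9, 15]
`print(shared)` → prints [2, 5, 9, 15]

Answer:
[2, 5, 9, 15]
[2, 5, 9, 15]
[2, 5, 9, 15]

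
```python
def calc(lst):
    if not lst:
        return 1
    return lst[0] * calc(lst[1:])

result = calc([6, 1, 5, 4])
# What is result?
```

Product over [6, 1, 5, 4] = 6 * 1 * 5 * 4 = 120

Answer: 120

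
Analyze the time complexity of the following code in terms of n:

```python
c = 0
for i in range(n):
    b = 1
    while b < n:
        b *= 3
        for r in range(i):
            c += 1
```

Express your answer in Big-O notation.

Each loop level contributes: n × log n × n. Multiplying the contributions gives O(n^2 log n).

Answer: O(n^2 log n)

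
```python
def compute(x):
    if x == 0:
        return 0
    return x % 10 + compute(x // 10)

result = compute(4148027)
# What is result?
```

Sum of digits of 4148027: 7 + 2 + 0 + 8 + 4 + 1 + 4 = 26

Answer: 26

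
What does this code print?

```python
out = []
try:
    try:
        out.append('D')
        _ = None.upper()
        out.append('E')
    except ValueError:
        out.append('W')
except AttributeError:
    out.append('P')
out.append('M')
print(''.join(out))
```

Execution trace: 'D' (try body) → 'P' (outer except AttributeError) → 'M' (after the try/except). Output: DPM

Answer: DPM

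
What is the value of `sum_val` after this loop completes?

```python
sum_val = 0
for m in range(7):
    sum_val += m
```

Sum of 0 to 6 = 21
`sum_val` takes the values: 0 → 1 → 3 → 6 → 10 → 15 → 21

Answer: 21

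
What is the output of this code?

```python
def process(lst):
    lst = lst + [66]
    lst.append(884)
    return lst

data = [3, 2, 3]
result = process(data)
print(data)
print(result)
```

Key concept: rebinding parameter vs mutation.
Step by step:
`data = [3, 2, 3]` → data = [3, 2, 3]
`result = process(data)` → result = [3, 2, 3, 66, 884]
`print(data)` → prints [3, 2, 3]
`print(result)` → prints [3, 2, 3, 66, 884]

Answer:
[3, 2, 3]
[3, 2, 3, 66, 884]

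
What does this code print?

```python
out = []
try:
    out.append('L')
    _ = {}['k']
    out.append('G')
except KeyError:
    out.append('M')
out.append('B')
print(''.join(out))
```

Execution trace: 'L' (try body) → 'M' (except KeyError) → 'B' (after the try/except). Output: LMB

Answer: LMB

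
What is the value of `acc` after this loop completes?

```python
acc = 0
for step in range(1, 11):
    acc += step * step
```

Sum of squares 1² to 10² = 385
`acc` takes the values: 0 → 1 → 5 → 14 → 30 → 55 → 91 → 140 → 204 → 285 → 385

Answer: 385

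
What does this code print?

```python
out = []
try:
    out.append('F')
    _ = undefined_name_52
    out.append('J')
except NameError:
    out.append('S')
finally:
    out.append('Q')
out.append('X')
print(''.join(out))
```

Execution trace: 'F' (try body) → 'S' (except NameError) → 'Q' (finally) → 'X' (after the try/except). Output: FSQX

Answer: FSQX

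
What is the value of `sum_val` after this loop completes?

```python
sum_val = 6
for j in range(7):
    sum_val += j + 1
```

Start at 6, add 1 to 7 = 34
`sum_val` takes the values: 6 → 7 → 9 → 12 → 16 → 21 → 27 → 34

Answer: 34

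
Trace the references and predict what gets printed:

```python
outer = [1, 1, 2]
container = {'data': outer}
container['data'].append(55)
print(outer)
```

Key concept: dict holds reference to list.
Step by step:
`outer = [1, 1, 2]` → outer = [1, 1, 2]
`container = {'data': outer}` → container = {'data': [1, 1, 2]}
`container['data'].append(55)` → outer = [1, 1, 2, 55]; container = {'data': [1, 1, 2, 55]}
`print(outer)` → prints [1, 1, 2, 55]

Answer: [1, 1, 2, 55]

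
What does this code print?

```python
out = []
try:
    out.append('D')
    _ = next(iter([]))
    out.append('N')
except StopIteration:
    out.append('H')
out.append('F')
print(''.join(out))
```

Execution trace: 'D' (try body) → 'H' (except StopIteration) → 'F' (after the try/except). Output: DHF

Answer: DHF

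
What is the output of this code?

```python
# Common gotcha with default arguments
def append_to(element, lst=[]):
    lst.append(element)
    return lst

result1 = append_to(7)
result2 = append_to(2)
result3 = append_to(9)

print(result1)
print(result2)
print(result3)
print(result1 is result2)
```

Key concept: mutable default argument gotcha.
Step by step:
`result1 = append_to(7)` → result1 = [7]
`result2 = append_to(2)` → result1 = [7, 2] (same object as result2); result2 = [7, 2] (same object as result1)
`result3 = append_to(9)` → result1 = [7, 2, 9] (same object as result2, result3); result2 = [7, 2, 9] (same object as result1, result3); result3 = [7, 2, 9] (same object as result1, result2)
`print(result1)` → prints [7, 2, 9]
`print(result2)` → prints [7, 2, 9]
`print(result3)` → prints [7, 2, 9]
`print(result1 is result2)` → prints True

Answer:
[7, 2, 9]
[7, 2, 9]
[7, 2, 9]
True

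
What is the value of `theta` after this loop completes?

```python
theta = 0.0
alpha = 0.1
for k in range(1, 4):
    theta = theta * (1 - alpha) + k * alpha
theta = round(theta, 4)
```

Moving average with lr=0.1
`theta` takes the values: 0.0 → 0.1 → 0.29 → 0.561

Answer: 0.561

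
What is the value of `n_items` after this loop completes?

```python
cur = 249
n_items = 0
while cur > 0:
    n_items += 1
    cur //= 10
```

Count digits by repeated division by 10
`n_items` takes the values: 0 → 1 → 2 → 3

Answer: 3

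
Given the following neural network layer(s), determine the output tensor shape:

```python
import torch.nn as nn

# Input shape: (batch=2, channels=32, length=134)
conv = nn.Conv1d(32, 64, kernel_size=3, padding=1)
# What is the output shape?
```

Input: (2, 32, 134) -> Output: (2, 64, 134)

Answer: (2, 64, 134)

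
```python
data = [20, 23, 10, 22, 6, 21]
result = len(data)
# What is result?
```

Trace:
`data = [20, 23, 10, 22, 6, 21]` → data = [20, 23, 10, 22, 6, 21]
`result = len(data)` → result = 6
So result = 6

Answer: 6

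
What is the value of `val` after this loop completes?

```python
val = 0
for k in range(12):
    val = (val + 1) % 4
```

Increment mod 4, 12 times = 0
`val` takes the values: 0 → 1 → 2 → 3 → 0 → 1 → 2 → 3 → 0 → 1 → 2 → 3 → 0

Answer: 0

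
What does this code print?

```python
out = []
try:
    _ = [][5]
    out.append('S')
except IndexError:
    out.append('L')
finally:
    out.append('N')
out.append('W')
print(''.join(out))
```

Execution trace: 'L' (except IndexError) → 'N' (finally) → 'W' (after the try/except). Output: LNW

Answer: LNW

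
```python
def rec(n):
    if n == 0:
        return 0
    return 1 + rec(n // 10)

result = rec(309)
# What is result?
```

Count of digits of 309: 3

Answer: 3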